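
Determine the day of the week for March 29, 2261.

Friday

Doomsday rule: the anchor day for the 2200s is Friday. For year 61: 61÷12 = 5 r 1, and 1÷4 = 0, so 5+1+0 = 6.
Friday + 6 ≡ Thursday — that's 2261's doomsday.
In March the doomsday date is Mar 14.
Mar 29 is 15 days after Mar 14; 15 mod 7 = 1, so Thursday + 1 = Friday.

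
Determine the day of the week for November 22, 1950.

Doomsday rule: the anchor day for the 1900s is Wednesday. For year 50: 50÷12 = 4 r 2, and 2÷4 = 0, so 4+2+0 = 6.
Wednesday + 6 ≡ Tuesday — that's 1950's doomsday.
In November the doomsday date is Nov 7.
Nov 22 is 15 days after Nov 7; 15 mod 7 = 1, so Tuesday + 1 = Wednesday.

Wednesday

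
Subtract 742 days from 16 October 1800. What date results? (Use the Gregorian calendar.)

October 4, 1798

−365 (one year) → Oct 16, 1799 (377 left).
−16 → Sep 30, 1799 (end of Sep, 30 days; 361 left).
−30 → Aug 31, 1799 (end of Aug, 31 days; 331 left).
−31 → Jul 31, 1799 (end of Jul, 31 days; 300 left).
−31 → Jun 30, 1799 (end of Jun, 30 days; 269 left).
−30 → May 31, 1799 (end of May, 31 days; 239 left).
−31 → Apr 30, 1799 (end of Apr, 30 days; 208 left).
−30 → Mar 31, 1799 (end of Mar, 31 days; 178 left).
−31 → Feb 28, 1799 (end of Feb, 28 days; 147 left).
−28 → Jan 31, 1799 (end of Jan, 31 days; 119 left).
−31 → Dec 31, 1798 (end of Dec, 31 days; 88 left).
−31 → Nov 30, 1798 (end of Nov, 30 days; 57 left).
−30 → Oct 31, 1798 (end of Oct, 31 days; 27 left).
−27 → Oct 4, 1798.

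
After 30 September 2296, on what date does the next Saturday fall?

October 3, 2296

Sep 30, 2296 is a Wednesday.
From Wednesday to the next Saturday is 3 days.
Sep 30, 2296 + 3 = Oct 3, 2296.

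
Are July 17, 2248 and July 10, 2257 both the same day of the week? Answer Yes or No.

No

From Jul 17, 2248 to Jul 10, 2257 is 3280 days.
3280 mod 7 = 4, so they are different weekdays.
(Jul 17, 2248 is a Monday; Jul 10, 2257 is a Friday.)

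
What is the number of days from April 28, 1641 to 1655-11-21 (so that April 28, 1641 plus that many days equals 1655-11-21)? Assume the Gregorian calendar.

5320

Apr 28, 1641 → Apr 28, 1642: 365 days.
Apr 28, 1642 → Apr 28, 1643: 365 days.
Apr 28, 1643 → Apr 28, 1644: 366 days (Feb 29, 1644 is in that span).
Apr 28, 1644 → Apr 28, 1645: 365 days.
Apr 28, 1645 → Apr 28, 1646: 365 days.
Apr 28, 1646 → Apr 28, 1647: 365 days.
Apr 28, 1647 → Apr 28, 1648: 366 days (Feb 29, 1648 is in that span).
Apr 28, 1648 → Apr 28, 1649: 365 days.
Apr 28, 1649 → Apr 28, 1650: 365 days.
Apr 28, 1650 → Apr 28, 1651: 365 days.
Apr 28, 1651 → Apr 28, 1652: 366 days (Feb 29, 1652 is in that span).
Apr 28, 1652 → Apr 28, 1653: 365 days.
Apr 28, 1653 → Apr 28, 1654: 365 days.
Apr 28, 1654 → Apr 28, 1655: 365 days.
Apr 28, 1655 → May 28, 1655: 30 days (April has 30).
May 28, 1655 → Jun 28, 1655: 31 days (May has 31).
Jun 28, 1655 → Jul 28, 1655: 30 days (June has 30).
Jul 28, 1655 → Aug 28, 1655: 31 days (July has 31).
Aug 28, 1655 → Sep 28, 1655: 31 days (August has 31).
Sep 28, 1655 → Oct 28, 1655: 30 days (September has 30).
Oct 28, 1655 → Nov 21, 1655: 24 days.
Total: 5320 days.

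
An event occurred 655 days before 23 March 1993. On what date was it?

−365 (one year) → Mar 23, 1992 (290 left).
−23 → Feb 29, 1992 (end of Feb, 29 days; 267 left).
−29 → Jan 31, 1992 (end of Jan, 31 days; 238 left).
−31 → Dec 31, 1991 (end of Dec, 31 days; 207 left).
−31 → Nov 30, 1991 (end of Nov, 30 days; 176 left).
−30 → Oct 31, 1991 (end of Oct, 31 days; 146 left).
−31 → Sep 30, 1991 (end of Sep, 30 days; 115 left).
−30 → Aug 31, 1991 (end of Aug, 31 days; 85 left).
−31 → Jul 31, 1991 (end of Jul, 31 days; 54 left).
−31 → Jun 30, 1991 (end of Jun, 30 days; 23 left).
−23 → Jun 7, 1991.

June 7, 1991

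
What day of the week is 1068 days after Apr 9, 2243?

Thursday

First find the weekday of Apr 9, 2243. Doomsday rule: the anchor day for the 2200s is Friday. For year 43: 43÷12 = 3 r 7, and 7÷4 = 1, so 3+7+1 = 11.
Friday + 11 ≡ Tuesday — that's 2243's doomsday.
In April the doomsday date is Apr 4.
Apr 9 is 5 days after Apr 4; 5 mod 7 = 5, so Tuesday + 5 = Sunday.
1068 mod 7 = 4, so 1068 days after a Sunday is Sunday + 4 = Thursday.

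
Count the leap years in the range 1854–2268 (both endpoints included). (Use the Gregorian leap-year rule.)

Multiples of 4 in [1854,2268]: 104.
Of those, multiples of 100: 4 (not leap unless ÷400).
Multiples of 400: 1.
Leap years = 104 − 4 + 1 = 101.

101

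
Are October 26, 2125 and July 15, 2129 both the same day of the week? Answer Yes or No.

From Oct 26, 2125 to Jul 15, 2129 is 1358 days.
1358 mod 7 = 0, so they are the same weekday.
(Oct 26, 2125 is a Friday; Jul 15, 2129 is a Friday.)

Yes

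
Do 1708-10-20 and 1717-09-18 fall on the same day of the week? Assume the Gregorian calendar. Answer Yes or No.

From Oct 20, 1708 to Sep 18, 1717 is 3255 days.
3255 mod 7 = 0, so they are the same weekday.
(Oct 20, 1708 is a Saturday; Sep 18, 1717 is a Saturday.)

Yes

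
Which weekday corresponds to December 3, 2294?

Monday

Doomsday rule: the anchor day for the 2200s is Friday. For year 94: 94÷12 = 7 r 10, and 10÷4 = 2, so 7+10+2 = 19.
Friday + 19 ≡ Wednesday — that's 2294's doomsday.
In December the doomsday date is Dec 12.
Dec 3 is 9 days before Dec 12; 9 mod 7 = 2, so Wednesday − 2 = Monday.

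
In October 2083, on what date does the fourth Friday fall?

October 22, 2083

October 1, 2083 is a Friday.
The first Friday is therefore October 1 (same day).
The fourth Friday is 1 + 3×7 = October 22.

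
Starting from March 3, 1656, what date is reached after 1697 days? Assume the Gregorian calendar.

October 25, 1660

+365 (one year) → Mar 3, 1657 (1332 left).
+365 (one year) → Mar 3, 1658 (967 left).
+365 (one year) → Mar 3, 1659 (602 left).
+366 (one year; includes Feb 29, 1660) → Mar 3, 1660 (236 left).
Mar has 31 days: +29 → Apr 1, 1660 (207 left).
Apr has 30 days: +30 → May 1, 1660 (177 left).
May has 31 days: +31 → Jun 1, 1660 (146 left).
Jun has 30 days: +30 → Jul 1, 1660 (116 left).
Jul has 31 days: +31 → Aug 1, 1660 (85 left).
Aug has 31 days: +31 → Sep 1, 1660 (54 left).
Sep has 30 days: +30 → Oct 1, 1660 (24 left).
+24 → Oct 25, 1660.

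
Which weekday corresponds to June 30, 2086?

Doomsday rule: the anchor day for the 2000s is Tuesday. For year 86: 86÷12 = 7 r 2, and 2÷4 = 0, so 7+2+0 = 9.
Tuesday + 9 ≡ Thursday — that's 2086's doomsday.
In June the doomsday date is Jun 6.
Jun 30 is 24 days after Jun 6; 24 mod 7 = 3, so Thursday + 3 = Sunday.

Sunday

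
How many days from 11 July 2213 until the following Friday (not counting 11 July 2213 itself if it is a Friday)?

5

Jul 11, 2213 is a Sunday.
From Sunday to the next Friday is 5 days.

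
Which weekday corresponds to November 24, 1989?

Friday

Doomsday rule: the anchor day for the 1900s is Wednesday. For year 89: 89÷12 = 7 r 5, and 5÷4 = 1, so 7+5+1 = 13.
Wednesday + 13 ≡ Tuesday — that's 1989's doomsday.
In November the doomsday date is Nov 7.
Nov 24 is 17 days after Nov 7; 17 mod 7 = 3, so Tuesday + 3 = Friday.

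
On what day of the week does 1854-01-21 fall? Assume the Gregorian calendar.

Saturday

Doomsday rule: the anchor day for the 1800s is Friday. For year 54: 54÷12 = 4 r 6, and 6÷4 = 1, so 4+6+1 = 11.
Friday + 11 ≡ Tuesday — that's 1854's doomsday.
In January the doomsday date is Jan 3 (1854 is not a leap year).
Jan 21 is 18 days after Jan 3; 18 mod 7 = 4, so Tuesday + 4 = Saturday.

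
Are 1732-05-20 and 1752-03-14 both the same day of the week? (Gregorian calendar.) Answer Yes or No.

Yes

From May 20, 1732 to Mar 14, 1752 is 7238 days.
7238 mod 7 = 0, so they are the same weekday.
(May 20, 1732 is a Tuesday; Mar 14, 1752 is a Tuesday.)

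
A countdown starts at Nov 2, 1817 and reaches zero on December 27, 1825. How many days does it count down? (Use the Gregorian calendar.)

Nov 2, 1817 → Nov 2, 1818: 365 days.
Nov 2, 1818 → Nov 2, 1819: 365 days.
Nov 2, 1819 → Nov 2, 1820: 366 days (Feb 29, 1820 is in that span).
Nov 2, 1820 → Nov 2, 1821: 365 days.
Nov 2, 1821 → Nov 2, 1822: 365 days.
Nov 2, 1822 → Nov 2, 1823: 365 days.
Nov 2, 1823 → Nov 2, 1824: 366 days (Feb 29, 1824 is in that span).
Nov 2, 1824 → Nov 2, 1825: 365 days.
Nov 2, 1825 → Dec 2, 1825: 30 days (November has 30).
Dec 2, 1825 → Dec 27, 1825: 25 days.
Total: 2977 days.

2977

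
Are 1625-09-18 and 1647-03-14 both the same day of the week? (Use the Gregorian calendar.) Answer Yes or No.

From Sep 18, 1625 to Mar 14, 1647 is 7847 days.
7847 mod 7 = 0, so they are the same weekday.
(Sep 18, 1625 is a Thursday; Mar 14, 1647 is a Thursday.)

Yes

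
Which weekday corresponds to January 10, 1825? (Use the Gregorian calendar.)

Monday

Doomsday rule: the anchor day for the 1800s is Friday. For year 25: 25÷12 = 2 r 1, and 1÷4 = 0, so 2+1+0 = 3.
Friday + 3 ≡ Monday — that's 1825's doomsday.
In January the doomsday date is Jan 3 (1825 is not a leap year).
Jan 10 is 7 days after Jan 3; 7 mod 7 = 0, so Monday + 0 = Monday.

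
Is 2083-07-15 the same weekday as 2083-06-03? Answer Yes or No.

Yes

From Jun 3, 2083 to Jul 15, 2083 is 42 days.
42 mod 7 = 0, so they are the same weekday.
(Jun 3, 2083 is a Thursday; Jul 15, 2083 is a Thursday.)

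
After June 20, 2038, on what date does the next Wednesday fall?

Jun 20, 2038 is a Sunday.
From Sunday to the next Wednesday is 3 days.
Jun 20, 2038 + 3 = Jun 23, 2038.

June 23, 2038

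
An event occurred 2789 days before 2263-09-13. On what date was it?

−365 (one year) → Sep 13, 2262 (2424 left).
−365 (one year) → Sep 13, 2261 (2059 left).
−365 (one year) → Sep 13, 2260 (1694 left).
−366 (one year; includes Feb 29, 2260) → Sep 13, 2259 (1328 left).
−365 (one year) → Sep 13, 2258 (963 left).
−365 (one year) → Sep 13, 2257 (598 left).
−365 (one year) → Sep 13, 2256 (233 left).
−13 → Aug 31, 2256 (end of Aug, 31 days; 220 left).
−31 → Jul 31, 2256 (end of Jul, 31 days; 189 left).
−31 → Jun 30, 2256 (end of Jun, 30 days; 158 left).
−30 → May 31, 2256 (end of May, 31 days; 128 left).
−31 → Apr 30, 2256 (end of Apr, 30 days; 97 left).
−30 → Mar 31, 2256 (end of Mar, 31 days; 67 left).
−31 → Feb 29, 2256 (end of Feb, 29 days; 36 left).
−29 → Jan 31, 2256 (end of Jan, 31 days; 7 left).
−7 → Jan 24, 2256.

January 24, 2256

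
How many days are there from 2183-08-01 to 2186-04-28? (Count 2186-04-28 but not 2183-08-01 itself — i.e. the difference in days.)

Aug 1, 2183 → Aug 1, 2184: 366 days (Feb 29, 2184 is in that span).
Aug 1, 2184 → Aug 1, 2185: 365 days.
Aug 1, 2185 → Sep 1, 2185: 31 days (August has 31).
Sep 1, 2185 → Oct 1, 2185: 30 days (September has 30).
Oct 1, 2185 → Nov 1, 2185: 31 days (October has 31).
Nov 1, 2185 → Dec 1, 2185: 30 days (November has 30).
Dec 1, 2185 → Jan 1, 2186: 31 days (December has 31).
Jan 1, 2186 → Feb 1, 2186: 31 days (January has 31).
Feb 1, 2186 → Mar 1, 2186: 28 days (February has 28).
Mar 1, 2186 → Apr 1, 2186: 31 days (March has 31).
Apr 1, 2186 → Apr 28, 2186: 27 days.
Total: 1001 days.

1001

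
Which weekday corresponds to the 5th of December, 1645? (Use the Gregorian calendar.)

Doomsday rule: the anchor day for the 1600s is Tuesday. For year 45: 45÷12 = 3 r 9, and 9÷4 = 2, so 3+9+2 = 14.
Tuesday + 14 ≡ Tuesday — that's 1645's doomsday.
In December the doomsday date is Dec 12.
Dec 5 is 7 days before Dec 12; 7 mod 7 = 0, so Tuesday − 0 = Tuesday.

Tuesday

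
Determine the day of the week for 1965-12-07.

Doomsday rule: the anchor day for the 1900s is Wednesday. For year 65: 65÷12 = 5 r 5, and 5÷4 = 1, so 5+5+1 = 11.
Wednesday + 11 ≡ Sunday — that's 1965's doomsday.
In December the doomsday date is Dec 12.
Dec 7 is 5 days before Dec 12; 5 mod 7 = 5, so Sunday − 5 = Tuesday.

Tuesday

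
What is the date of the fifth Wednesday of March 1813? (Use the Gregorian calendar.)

March 1, 1813 is a Monday.
The first Wednesday is therefore March 3 (2 days later).
The fifth Wednesday is 3 + 4×7 = March 31.

March 31, 1813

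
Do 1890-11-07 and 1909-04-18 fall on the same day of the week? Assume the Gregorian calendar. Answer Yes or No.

From Nov 7, 1890 to Apr 18, 1909 is 6736 days.
6736 mod 7 = 2, so they are different weekdays.
(Nov 7, 1890 is a Friday; Apr 18, 1909 is a Sunday.)

No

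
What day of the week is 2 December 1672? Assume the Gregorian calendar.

Doomsday rule: the anchor day for the 1600s is Tuesday. For year 72: 72÷12 = 6 r 0, and 0÷4 = 0, so 6+0+0 = 6.
Tuesday + 6 ≡ Monday — that's 1672's doomsday.
In December the doomsday date is Dec 12.
Dec 2 is 10 days before Dec 12; 10 mod 7 = 3, so Monday − 3 = Friday.

Friday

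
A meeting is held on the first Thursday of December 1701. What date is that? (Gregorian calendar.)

December 1, 1701

December 1, 1701 is a Thursday.
The first Thursday is therefore December 1 (same day).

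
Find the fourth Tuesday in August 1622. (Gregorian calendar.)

August 23, 1622

August 1, 1622 is a Monday.
The first Tuesday is therefore August 2 (1 days later).
The fourth Tuesday is 2 + 3×7 = August 23.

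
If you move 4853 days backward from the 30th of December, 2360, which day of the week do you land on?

Wednesday

First find the weekday of Dec 30, 2360. Doomsday rule: the anchor day for the 2300s is Wednesday. For year 60: 60÷12 = 5 r 0, and 0÷4 = 0, so 5+0+0 = 5.
Wednesday + 5 ≡ Monday — that's 2360's doomsday.
In December the doomsday date is Dec 12.
Dec 30 is 18 days after Dec 12; 18 mod 7 = 4, so Monday + 4 = Friday.
4853 mod 7 = 2, so 4853 days before a Friday is Friday − 2 = Wednesday.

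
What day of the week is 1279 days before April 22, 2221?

First find the weekday of Apr 22, 2221. Doomsday rule: the anchor day for the 2200s is Friday. For year 21: 21÷12 = 1 r 9, and 9÷4 = 2, so 1+9+2 = 12.
Friday + 12 ≡ Wednesday — that's 2221's doomsday.
In April the doomsday date is Apr 4.
Apr 22 is 18 days after Apr 4; 18 mod 7 = 4, so Wednesday + 4 = Sunday.
1279 mod 7 = 5, so 1279 days before a Sunday is Sunday − 5 = Tuesday.

Tuesday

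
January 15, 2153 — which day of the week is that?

Monday

Doomsday rule: the anchor day for the 2100s is Sunday. For year 53: 53÷12 = 4 r 5, and 5÷4 = 1, so 4+5+1 = 10.
Sunday + 10 ≡ Wednesday — that's 2153's doomsday.
In January the doomsday date is Jan 3 (2153 is not a leap year).
Jan 15 is 12 days after Jan 3; 12 mod 7 = 5, so Wednesday + 5 = Monday.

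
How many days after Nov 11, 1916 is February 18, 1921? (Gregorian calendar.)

1560

Nov 11, 1916 → Nov 11, 1917: 365 days.
Nov 11, 1917 → Nov 11, 1918: 365 days.
Nov 11, 1918 → Nov 11, 1919: 365 days.
Nov 11, 1919 → Nov 11, 1920: 366 days (Feb 29, 1920 is in that span).
Nov 11, 1920 → Dec 11, 1920: 30 days (November has 30).
Dec 11, 1920 → Jan 11, 1921: 31 days (December has 31).
Jan 11, 1921 → Feb 11, 1921: 31 days (January has 31).
Feb 11, 1921 → Feb 18, 1921: 7 days.
Total: 1560 days.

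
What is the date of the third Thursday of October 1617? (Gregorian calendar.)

October 1, 1617 is a Sunday.
The first Thursday is therefore October 5 (4 days later).
The third Thursday is 5 + 2×7 = October 19.

October 19, 1617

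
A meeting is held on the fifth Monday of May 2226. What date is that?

May 29, 2226

May 1, 2226 is a Monday.
The first Monday is therefore May 1 (same day).
The fifth Monday is 1 + 4×7 = May 29.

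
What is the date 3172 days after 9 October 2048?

June 16, 2057

+365 (one year) → Oct 9, 2049 (2807 left).
+365 (one year) → Oct 9, 2050 (2442 left).
+365 (one year) → Oct 9, 2051 (2077 left).
+366 (one year; includes Feb 29, 2052) → Oct 9, 2052 (1711 left).
+365 (one year) → Oct 9, 2053 (1346 left).
+365 (one year) → Oct 9, 2054 (981 left).
+365 (one year) → Oct 9, 2055 (616 left).
+366 (one year; includes Feb 29, 2056) → Oct 9, 2056 (250 left).
Oct has 31 days: +23 → Nov 1, 2056 (227 left).
Nov has 30 days: +30 → Dec 1, 2056 (197 left).
Dec has 31 days: +31 → Jan 1, 2057 (166 left).
Jan has 31 days: +31 → Feb 1, 2057 (135 left).
Feb has 28 days: +28 → Mar 1, 2057 (107 left).
Mar has 31 days: +31 → Apr 1, 2057 (76 left).
Apr has 30 days: +30 → May 1, 2057 (46 left).
May has 31 days: +31 → Jun 1, 2057 (15 left).
+15 → Jun 16, 2057.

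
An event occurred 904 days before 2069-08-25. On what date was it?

March 5, 2067

−365 (one year) → Aug 25, 2068 (539 left).
−366 (one year; includes Feb 29, 2068) → Aug 25, 2067 (173 left).
−25 → Jul 31, 2067 (end of Jul, 31 days; 148 left).
−31 → Jun 30, 2067 (end of Jun, 30 days; 117 left).
−30 → May 31, 2067 (end of May, 31 days; 87 left).
−31 → Apr 30, 2067 (end of Apr, 30 days; 56 left).
−30 → Mar 31, 2067 (end of Mar, 31 days; 26 left).
−26 → Mar 5, 2067.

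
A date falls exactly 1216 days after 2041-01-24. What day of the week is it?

Tuesday

Jan 24, 2041 is a Thursday.
1216 mod 7 = 5, so 1216 days after a Thursday is Thursday + 5 = Tuesday.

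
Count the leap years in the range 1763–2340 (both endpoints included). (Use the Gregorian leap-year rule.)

140

Multiples of 4 in [1763,2340]: 145.
Of those, multiples of 100: 6 (not leap unless ÷400).
Multiples of 400: 1.
Leap years = 145 − 6 + 1 = 140.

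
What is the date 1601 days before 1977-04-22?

December 3, 1972

−365 (one year) → Apr 22, 1976 (1236 left).
−366 (one year; includes Feb 29, 1976) → Apr 22, 1975 (870 left).
−365 (one year) → Apr 22, 1974 (505 left).
−365 (one year) → Apr 22, 1973 (140 left).
−22 → Mar 31, 1973 (end of Mar, 31 days; 118 left).
−31 → Feb 28, 1973 (end of Feb, 28 days; 87 left).
−28 → Jan 31, 1973 (end of Jan, 31 days; 59 left).
−31 → Dec 31, 1972 (end of Dec, 31 days; 28 left).
−28 → Dec 3, 1972.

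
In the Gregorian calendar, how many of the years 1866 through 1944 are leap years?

Multiples of 4 in [1866,1944]: 20.
Of those, multiples of 100: 1 (not leap unless ÷400).
Multiples of 400: 0.
Leap years = 20 − 1 + 0 = 19.

19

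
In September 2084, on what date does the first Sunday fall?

September 3, 2084

September 1, 2084 is a Friday.
The first Sunday is therefore September 3 (2 days later).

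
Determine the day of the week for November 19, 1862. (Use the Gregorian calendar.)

Doomsday rule: the anchor day for the 1800s is Friday. For year 62: 62÷12 = 5 r 2, and 2÷4 = 0, so 5+2+0 = 7.
Friday + 7 ≡ Friday — that's 1862's doomsday.
In November the doomsday date is Nov 7.
Nov 19 is 12 days after Nov 7; 12 mod 7 = 5, so Friday + 5 = Wednesday.

Wednesday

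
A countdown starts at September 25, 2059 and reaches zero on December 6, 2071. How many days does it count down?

4455

Sep 25, 2059 → Sep 25, 2060: 366 days (Feb 29, 2060 is in that span).
Sep 25, 2060 → Sep 25, 2061: 365 days.
Sep 25, 2061 → Sep 25, 2062: 365 days.
Sep 25, 2062 → Sep 25, 2063: 365 days.
Sep 25, 2063 → Sep 25, 2064: 366 days (Feb 29, 2064 is in that span).
Sep 25, 2064 → Sep 25, 2065: 365 days.
Sep 25, 2065 → Sep 25, 2066: 365 days.
Sep 25, 2066 → Sep 25, 2067: 365 days.
Sep 25, 2067 → Sep 25, 2068: 366 days (Feb 29, 2068 is in that span).
Sep 25, 2068 → Sep 25, 2069: 365 days.
Sep 25, 2069 → Sep 25, 2070: 365 days.
Sep 25, 2070 → Sep 25, 2071: 365 days.
Sep 25, 2071 → Oct 25, 2071: 30 days (September has 30).
Oct 25, 2071 → Nov 25, 2071: 31 days (October has 31).
Nov 25, 2071 → Dec 6, 2071: 11 days.
Total: 4455 days.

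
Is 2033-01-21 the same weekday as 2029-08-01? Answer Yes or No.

From Aug 1, 2029 to Jan 21, 2033 is 1269 days.
1269 mod 7 = 2, so they are different weekdays.
(Aug 1, 2029 is a Wednesday; Jan 21, 2033 is a Friday.)

No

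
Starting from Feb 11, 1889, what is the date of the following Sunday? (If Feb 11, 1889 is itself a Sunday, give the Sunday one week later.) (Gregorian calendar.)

February 17, 1889

Feb 11, 1889 is a Monday.
From Monday to the next Sunday is 6 days.
Feb 11, 1889 + 6 = Feb 17, 1889.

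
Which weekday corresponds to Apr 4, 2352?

Doomsday rule: the anchor day for the 2300s is Wednesday. For year 52: 52÷12 = 4 r 4, and 4÷4 = 1, so 4+4+1 = 9.
Wednesday + 9 ≡ Friday — that's 2352's doomsday.
In April the doomsday date is Apr 4.
Apr 4 is the doomsday itself: Friday.

Friday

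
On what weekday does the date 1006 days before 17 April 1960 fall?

First find the weekday of Apr 17, 1960. Doomsday rule: the anchor day for the 1900s is Wednesday. For year 60: 60÷12 = 5 r 0, and 0÷4 = 0, so 5+0+0 = 5.
Wednesday + 5 ≡ Monday — that's 1960's doomsday.
In April the doomsday date is Apr 4.
Apr 17 is 13 days after Apr 4; 13 mod 7 = 6, so Monday + 6 = Sunday.
1006 mod 7 = 5, so 1006 days before a Sunday is Sunday − 5 = Tuesday.

Tuesday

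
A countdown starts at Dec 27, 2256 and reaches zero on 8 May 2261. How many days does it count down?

1593

Dec 27, 2256 → Dec 27, 2257: 365 days.
Dec 27, 2257 → Dec 27, 2258: 365 days.
Dec 27, 2258 → Dec 27, 2259: 365 days.
Dec 27, 2259 → Dec 27, 2260: 366 days (Feb 29, 2260 is in that span).
Dec 27, 2260 → Jan 27, 2261: 31 days (December has 31).
Jan 27, 2261 → Feb 27, 2261: 31 days (January has 31).
Feb 27, 2261 → Mar 27, 2261: 28 days (February has 28).
Mar 27, 2261 → Apr 27, 2261: 31 days (March has 31).
Apr 27, 2261 → May 8, 2261: 11 days.
Total: 1593 days.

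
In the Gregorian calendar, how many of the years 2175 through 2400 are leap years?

55

Multiples of 4 in [2175,2400]: 57.
Of those, multiples of 100: 3 (not leap unless ÷400).
Multiples of 400: 1.
Leap years = 57 − 3 + 1 = 55.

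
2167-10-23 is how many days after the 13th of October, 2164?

1105

Oct 13, 2164 → Oct 13, 2165: 365 days.
Oct 13, 2165 → Oct 13, 2166: 365 days.
Oct 13, 2166 → Nov 13, 2166: 31 days (October has 31).
Nov 13, 2166 → Dec 13, 2166: 30 days (November has 30).
Dec 13, 2166 → Jan 13, 2167: 31 days (December has 31).
Jan 13, 2167 → Feb 13, 2167: 31 days (January has 31).
Feb 13, 2167 → Mar 13, 2167: 28 days (February has 28).
Mar 13, 2167 → Apr 13, 2167: 31 days (March has 31).
Apr 13, 2167 → May 13, 2167: 30 days (April has 30).
May 13, 2167 → Jun 13, 2167: 31 days (May has 31).
Jun 13, 2167 → Jul 13, 2167: 30 days (June has 30).
Jul 13, 2167 → Aug 13, 2167: 31 days (July has 31).
Aug 13, 2167 → Sep 13, 2167: 31 days (August has 31).
Sep 13, 2167 → Oct 13, 2167: 30 days (September has 30).
Oct 13, 2167 → Oct 23, 2167: 10 days.
Total: 1105 days.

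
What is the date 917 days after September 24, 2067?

March 29, 2070

+366 (one year; includes Feb 29, 2068) → Sep 24, 2068 (551 left).
+365 (one year) → Sep 24, 2069 (186 left).
Sep has 30 days: +7 → Oct 1, 2069 (179 left).
Oct has 31 days: +31 → Nov 1, 2069 (148 left).
Nov has 30 days: +30 → Dec 1, 2069 (118 left).
Dec has 31 days: +31 → Jan 1, 2070 (87 left).
Jan has 31 days: +31 → Feb 1, 2070 (56 left).
Feb has 28 days: +28 → Mar 1, 2070 (28 left).
+28 → Mar 29, 2070.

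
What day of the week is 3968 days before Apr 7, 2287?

First find the weekday of Apr 7, 2287. Doomsday rule: the anchor day for the 2200s is Friday. For year 87: 87÷12 = 7 r 3, and 3÷4 = 0, so 7+3+0 = 10.
Friday + 10 ≡ Monday — that's 2287's doomsday.
In April the doomsday date is Apr 4.
Apr 7 is 3 days after Apr 4; 3 mod 7 = 3, so Monday + 3 = Thursday.
3968 mod 7 = 6, so 3968 days before a Thursday is Thursday − 6 = Friday.

Friday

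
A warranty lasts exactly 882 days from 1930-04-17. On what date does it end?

+365 (one year) → Apr 17, 1931 (517 left).
+366 (one year; includes Feb 29, 1932) → Apr 17, 1932 (151 left).
Apr has 30 days: +14 → May 1, 1932 (137 left).
May has 31 days: +31 → Jun 1, 1932 (106 left).
Jun has 30 days: +30 → Jul 1, 1932 (76 left).
Jul has 31 days: +31 → Aug 1, 1932 (45 left).
Aug has 31 days: +31 → Sep 1, 1932 (14 left).
+14 → Sep 15, 1932.

September 15, 1932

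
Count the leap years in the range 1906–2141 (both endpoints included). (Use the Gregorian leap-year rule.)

58

Multiples of 4 in [1906,2141]: 59.
Of those, multiples of 100: 2 (not leap unless ÷400).
Multiples of 400: 1.
Leap years = 59 − 2 + 1 = 58.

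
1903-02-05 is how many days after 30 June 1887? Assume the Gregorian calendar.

Jun 30, 1887 → Jun 30, 1888: 366 days (Feb 29, 1888 is in that span).
Jun 30, 1888 → Jun 30, 1889: 365 days.
Jun 30, 1889 → Jun 30, 1890: 365 days.
Jun 30, 1890 → Jun 30, 1891: 365 days.
Jun 30, 1891 → Jun 30, 1892: 366 days (Feb 29, 1892 is in that span).
Jun 30, 1892 → Jun 30, 1893: 365 days.
Jun 30, 1893 → Jun 30, 1894: 365 days.
Jun 30, 1894 → Jun 30, 1895: 365 days.
Jun 30, 1895 → Jun 30, 1896: 366 days (Feb 29, 1896 is in that span).
Jun 30, 1896 → Jun 30, 1897: 365 days.
Jun 30, 1897 → Jun 30, 1898: 365 days.
Jun 30, 1898 → Jun 30, 1899: 365 days.
Jun 30, 1899 → Jun 30, 1900: 365 days.
Jun 30, 1900 → Jun 30, 1901: 365 days.
Jun 30, 1901 → Jun 30, 1902: 365 days.
Jun 30, 1902 → Jul 30, 1902: 30 days (June has 30).
Jul 30, 1902 → Aug 30, 1902: 31 days (July has 31).
Aug 30, 1902 → Sep 30, 1902: 31 days (August has 31).
Sep 30, 1902 → Oct 30, 1902: 30 days (September has 30).
Oct 30, 1902 → Nov 30, 1902: 31 days (October has 31).
Nov 30, 1902 → Dec 30, 1902: 30 days (November has 30).
Dec 30, 1902 → Jan 30, 1903: 31 days (December has 31).
Jan 30, 1903 → Feb 5, 1903: 6 days.
Total: 5698 days.

5698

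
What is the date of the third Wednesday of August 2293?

August 16, 2293

August 1, 2293 is a Tuesday.
The first Wednesday is therefore August 2 (1 days later).
The third Wednesday is 2 + 2×7 = August 16.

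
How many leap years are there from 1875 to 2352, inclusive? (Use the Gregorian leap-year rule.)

116

Multiples of 4 in [1875,2352]: 120.
Of those, multiples of 100: 5 (not leap unless ÷400).
Multiples of 400: 1.
Leap years = 120 − 5 + 1 = 116.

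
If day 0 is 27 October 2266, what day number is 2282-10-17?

Oct 27, 2266 → Oct 27, 2267: 365 days.
Oct 27, 2267 → Oct 27, 2268: 366 days (Feb 29, 2268 is in that span).
Oct 27, 2268 → Oct 27, 2269: 365 days.
Oct 27, 2269 → Oct 27, 2270: 365 days.
Oct 27, 2270 → Oct 27, 2271: 365 days.
Oct 27, 2271 → Oct 27, 2272: 366 days (Feb 29, 2272 is in that span).
Oct 27, 2272 → Oct 27, 2273: 365 days.
Oct 27, 2273 → Oct 27, 2274: 365 days.
Oct 27, 2274 → Oct 27, 2275: 365 days.
Oct 27, 2275 → Oct 27, 2276: 366 days (Feb 29, 2276 is in that span).
Oct 27, 2276 → Oct 27, 2277: 365 days.
Oct 27, 2277 → Oct 27, 2278: 365 days.
Oct 27, 2278 → Oct 27, 2279: 365 days.
Oct 27, 2279 → Oct 27, 2280: 366 days (Feb 29, 2280 is in that span).
Oct 27, 2280 → Oct 27, 2281: 365 days.
Oct 27, 2281 → Nov 27, 2281: 31 days (October has 31).
Nov 27, 2281 → Dec 27, 2281: 30 days (November has 30).
Dec 27, 2281 → Jan 27, 2282: 31 days (December has 31).
Jan 27, 2282 → Feb 27, 2282: 31 days (January has 31).
Feb 27, 2282 → Mar 27, 2282: 28 days (February has 28).
Mar 27, 2282 → Apr 27, 2282: 31 days (March has 31).
Apr 27, 2282 → May 27, 2282: 30 days (April has 30).
May 27, 2282 → Jun 27, 2282: 31 days (May has 31).
Jun 27, 2282 → Jul 27, 2282: 30 days (June has 30).
Jul 27, 2282 → Aug 27, 2282: 31 days (July has 31).
Aug 27, 2282 → Sep 27, 2282: 31 days (August has 31).
Sep 27, 2282 → Oct 17, 2282: 20 days.
Total: 5834 days.

5834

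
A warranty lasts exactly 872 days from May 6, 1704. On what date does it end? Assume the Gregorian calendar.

+365 (one year) → May 6, 1705 (507 left).
+365 (one year) → May 6, 1706 (142 left).
May has 31 days: +26 → Jun 1, 1706 (116 left).
Jun has 30 days: +30 → Jul 1, 1706 (86 left).
Jul has 31 days: +31 → Aug 1, 1706 (55 left).
Aug has 31 days: +31 → Sep 1, 1706 (24 left).
+24 → Sep 25, 1706.

September 25, 1706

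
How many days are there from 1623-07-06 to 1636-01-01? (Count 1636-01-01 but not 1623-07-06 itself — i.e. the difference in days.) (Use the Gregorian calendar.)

4562

Jul 6, 1623 → Jul 6, 1624: 366 days (Feb 29, 1624 is in that span).
Jul 6, 1624 → Jul 6, 1625: 365 days.
Jul 6, 1625 → Jul 6, 1626: 365 days.
Jul 6, 1626 → Jul 6, 1627: 365 days.
Jul 6, 1627 → Jul 6, 1628: 366 days (Feb 29, 1628 is in that span).
Jul 6, 1628 → Jul 6, 1629: 365 days.
Jul 6, 1629 → Jul 6, 1630: 365 days.
Jul 6, 1630 → Jul 6, 1631: 365 days.
Jul 6, 1631 → Jul 6, 1632: 366 days (Feb 29, 1632 is in that span).
Jul 6, 1632 → Jul 6, 1633: 365 days.
Jul 6, 1633 → Jul 6, 1634: 365 days.
Jul 6, 1634 → Jul 6, 1635: 365 days.
Jul 6, 1635 → Aug 6, 1635: 31 days (July has 31).
Aug 6, 1635 → Sep 6, 1635: 31 days (August has 31).
Sep 6, 1635 → Oct 6, 1635: 30 days (September has 30).
Oct 6, 1635 → Nov 6, 1635: 31 days (October has 31).
Nov 6, 1635 → Dec 6, 1635: 30 days (November has 30).
Dec 6, 1635 → Jan 1, 1636: 26 days.
Total: 4562 days.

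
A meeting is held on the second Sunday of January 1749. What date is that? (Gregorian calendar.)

January 1, 1749 is a Wednesday.
The first Sunday is therefore January 5 (4 days later).
The second Sunday is 5 + 1×7 = January 12.

January 12, 1749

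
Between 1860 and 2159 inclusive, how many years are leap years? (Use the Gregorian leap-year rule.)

Multiples of 4 in [1860,2159]: 75.
Of those, multiples of 100: 3 (not leap unless ÷400).
Multiples of 400: 1.
Leap years = 75 − 3 + 1 = 73.

73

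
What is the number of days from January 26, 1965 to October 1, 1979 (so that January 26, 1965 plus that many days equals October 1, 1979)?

5361

Jan 26, 1965 → Jan 26, 1966: 365 days.
Jan 26, 1966 → Jan 26, 1967: 365 days.
Jan 26, 1967 → Jan 26, 1968: 365 days.
Jan 26, 1968 → Jan 26, 1969: 366 days (Feb 29, 1968 is in that span).
Jan 26, 1969 → Jan 26, 1970: 365 days.
Jan 26, 1970 → Jan 26, 1971: 365 days.
Jan 26, 1971 → Jan 26, 1972: 365 days.
Jan 26, 1972 → Jan 26, 1973: 366 days (Feb 29, 1972 is in that span).
Jan 26, 1973 → Jan 26, 1974: 365 days.
Jan 26, 1974 → Jan 26, 1975: 365 days.
Jan 26, 1975 → Jan 26, 1976: 365 days.
Jan 26, 1976 → Jan 26, 1977: 366 days (Feb 29, 1976 is in that span).
Jan 26, 1977 → Jan 26, 1978: 365 days.
Jan 26, 1978 → Jan 26, 1979: 365 days.
Jan 26, 1979 → Feb 26, 1979: 31 days (January has 31).
Feb 26, 1979 → Mar 26, 1979: 28 days (February has 28).
Mar 26, 1979 → Apr 26, 1979: 31 days (March has 31).
Apr 26, 1979 → May 26, 1979: 30 days (April has 30).
May 26, 1979 → Jun 26, 1979: 31 days (May has 31).
Jun 26, 1979 → Jul 26, 1979: 30 days (June has 30).
Jul 26, 1979 → Aug 26, 1979: 31 days (July has 31).
Aug 26, 1979 → Sep 26, 1979: 31 days (August has 31).
Sep 26, 1979 → Oct 1, 1979: 5 days.
Total: 5361 days.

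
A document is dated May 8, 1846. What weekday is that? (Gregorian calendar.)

Friday

Doomsday rule: the anchor day for the 1800s is Friday. For year 46: 46÷12 = 3 r 10, and 10÷4 = 2, so 3+10+2 = 15.
Friday + 15 ≡ Saturday — that's 1846's doomsday.
In May the doomsday date is May 9.
May 8 is 1 day before May 9; 1 mod 7 = 1, so Saturday − 1 = Friday.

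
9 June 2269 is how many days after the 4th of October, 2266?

Oct 4, 2266 → Oct 4, 2267: 365 days.
Oct 4, 2267 → Oct 4, 2268: 366 days (Feb 29, 2268 is in that span).
Oct 4, 2268 → Nov 4, 2268: 31 days (October has 31).
Nov 4, 2268 → Dec 4, 2268: 30 days (November has 30).
Dec 4, 2268 → Jan 4, 2269: 31 days (December has 31).
Jan 4, 2269 → Feb 4, 2269: 31 days (January has 31).
Feb 4, 2269 → Mar 4, 2269: 28 days (February has 28).
Mar 4, 2269 → Apr 4, 2269: 31 days (March has 31).
Apr 4, 2269 → May 4, 2269: 30 days (April has 30).
May 4, 2269 → Jun 4, 2269: 31 days (May has 31).
Jun 4, 2269 → Jun 9, 2269: 5 days.
Total: 979 days.

979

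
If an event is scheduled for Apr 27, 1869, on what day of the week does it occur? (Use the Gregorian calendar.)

Doomsday rule: the anchor day for the 1800s is Friday. For year 69: 69÷12 = 5 r 9, and 9÷4 = 2, so 5+9+2 = 16.
Friday + 16 ≡ Sunday — that's 1869's doomsday.
In April the doomsday date is Apr 4.
Apr 27 is 23 days after Apr 4; 23 mod 7 = 2, so Sunday + 2 = Tuesday.

Tuesday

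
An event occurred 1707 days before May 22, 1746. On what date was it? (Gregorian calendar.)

September 18, 1741

−365 (one year) → May 22, 1745 (1342 left).
−365 (one year) → May 22, 1744 (977 left).
−366 (one year; includes Feb 29, 1744) → May 22, 1743 (611 left).
−365 (one year) → May 22, 1742 (246 left).
−22 → Apr 30, 1742 (end of Apr, 30 days; 224 left).
−30 → Mar 31, 1742 (end of Mar, 31 days; 194 left).
−31 → Feb 28, 1742 (end of Feb, 28 days; 163 left).
−28 → Jan 31, 1742 (end of Jan, 31 days; 135 left).
−31 → Dec 31, 1741 (end of Dec, 31 days; 104 left).
−31 → Nov 30, 1741 (end of Nov, 30 days; 73 left).
−30 → Oct 31, 1741 (end of Oct, 31 days; 43 left).
−31 → Sep 30, 1741 (end of Sep, 30 days; 12 left).
−12 → Sep 18, 1741.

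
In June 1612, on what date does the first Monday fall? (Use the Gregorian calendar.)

June 4, 1612

June 1, 1612 is a Friday.
The first Monday is therefore June 4 (3 days later).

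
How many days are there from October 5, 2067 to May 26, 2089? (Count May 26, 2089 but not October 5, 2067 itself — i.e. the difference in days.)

Oct 5, 2067 → Oct 5, 2068: 366 days (Feb 29, 2068 is in that span).
Oct 5, 2068 → Oct 5, 2069: 365 days.
Oct 5, 2069 → Oct 5, 2070: 365 days.
Oct 5, 2070 → Oct 5, 2071: 365 days.
Oct 5, 2071 → Oct 5, 2072: 366 days (Feb 29, 2072 is in that span).
Oct 5, 2072 → Oct 5, 2073: 365 days.
Oct 5, 2073 → Oct 5, 2074: 365 days.
Oct 5, 2074 → Oct 5, 2075: 365 days.
Oct 5, 2075 → Oct 5, 2076: 366 days (Feb 29, 2076 is in that span).
Oct 5, 2076 → Oct 5, 2077: 365 days.
Oct 5, 2077 → Oct 5, 2078: 365 days.
Oct 5, 2078 → Oct 5, 2079: 365 days.
Oct 5, 2079 → Oct 5, 2080: 366 days (Feb 29, 2080 is in that span).
Oct 5, 2080 → Oct 5, 2081: 365 days.
Oct 5, 2081 → Oct 5, 2082: 365 days.
Oct 5, 2082 → Oct 5, 2083: 365 days.
Oct 5, 2083 → Oct 5, 2084: 366 days (Feb 29, 2084 is in that span).
Oct 5, 2084 → Oct 5, 2085: 365 days.
Oct 5, 2085 → Oct 5, 2086: 365 days.
Oct 5, 2086 → Oct 5, 2087: 365 days.
Oct 5, 2087 → Oct 5, 2088: 366 days (Feb 29, 2088 is in that span).
Oct 5, 2088 → Nov 5, 2088: 31 days (October has 31).
Nov 5, 2088 → Dec 5, 2088: 30 days (November has 30).
Dec 5, 2088 → Jan 5, 2089: 31 days (December has 31).
Jan 5, 2089 → Feb 5, 2089: 31 days (January has 31).
Feb 5, 2089 → Mar 5, 2089: 28 days (February has 28).
Mar 5, 2089 → Apr 5, 2089: 31 days (March has 31).
Apr 5, 2089 → May 5, 2089: 30 days (April has 30).
May 5, 2089 → May 26, 2089: 21 days.
Total: 7904 days.

7904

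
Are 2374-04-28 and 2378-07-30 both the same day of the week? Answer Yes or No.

Yes

From Apr 28, 2374 to Jul 30, 2378 is 1554 days.
1554 mod 7 = 0, so they are the same weekday.
(Apr 28, 2374 is a Sunday; Jul 30, 2378 is a Sunday.)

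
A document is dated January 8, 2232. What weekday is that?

Sunday

Doomsday rule: the anchor day for the 2200s is Friday. For year 32: 32÷12 = 2 r 8, and 8÷4 = 2, so 2+8+2 = 12.
Friday + 12 ≡ Wednesday — that's 2232's doomsday.
In January the doomsday date is Jan 4 (2232 is a leap year (divisible by 4)).
Jan 8 is 4 days after Jan 4; 4 mod 7 = 4, so Wednesday + 4 = Sunday.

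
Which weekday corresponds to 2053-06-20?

Friday

Doomsday rule: the anchor day for the 2000s is Tuesday. For year 53: 53÷12 = 4 r 5, and 5÷4 = 1, so 4+5+1 = 10.
Tuesday + 10 ≡ Friday — that's 2053's doomsday.
In June the doomsday date is Jun 6.
Jun 20 is 14 days after Jun 6; 14 mod 7 = 0, so Friday + 0 = Friday.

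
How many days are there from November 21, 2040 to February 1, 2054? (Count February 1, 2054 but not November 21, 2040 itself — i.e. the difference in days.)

4820

Nov 21, 2040 → Nov 21, 2041: 365 days.
Nov 21, 2041 → Nov 21, 2042: 365 days.
Nov 21, 2042 → Nov 21, 2043: 365 days.
Nov 21, 2043 → Nov 21, 2044: 366 days (Feb 29, 2044 is in that span).
Nov 21, 2044 → Nov 21, 2045: 365 days.
Nov 21, 2045 → Nov 21, 2046: 365 days.
Nov 21, 2046 → Nov 21, 2047: 365 days.
Nov 21, 2047 → Nov 21, 2048: 366 days (Feb 29, 2048 is in that span).
Nov 21, 2048 → Nov 21, 2049: 365 days.
Nov 21, 2049 → Nov 21, 2050: 365 days.
Nov 21, 2050 → Nov 21, 2051: 365 days.
Nov 21, 2051 → Nov 21, 2052: 366 days (Feb 29, 2052 is in that span).
Nov 21, 2052 → Nov 21, 2053: 365 days.
Nov 21, 2053 → Dec 21, 2053: 30 days (November has 30).
Dec 21, 2053 → Jan 21, 2054: 31 days (December has 31).
Jan 21, 2054 → Feb 1, 2054: 11 days.
Total: 4820 days.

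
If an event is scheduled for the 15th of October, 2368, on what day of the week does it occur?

Doomsday rule: the anchor day for the 2300s is Wednesday. For year 68: 68÷12 = 5 r 8, and 8÷4 = 2, so 5+8+2 = 15.
Wednesday + 15 ≡ Thursday — that's 2368's doomsday.
In October the doomsday date is Oct 10.
Oct 15 is 5 days after Oct 10; 5 mod 7 = 5, so Thursday + 5 = Tuesday.

Tuesday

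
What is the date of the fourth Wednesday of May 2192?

May 23, 2192

May 1, 2192 is a Tuesday.
The first Wednesday is therefore May 2 (1 days later).
The fourth Wednesday is 2 + 3×7 = May 23.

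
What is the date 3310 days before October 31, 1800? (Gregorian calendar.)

−365 (one year) → Oct 31, 1799 (2945 left).
−365 (one year) → Oct 31, 1798 (2580 left).
−365 (one year) → Oct 31, 1797 (2215 left).
−365 (one year) → Oct 31, 1796 (1850 left).
−366 (one year; includes Feb 29, 1796) → Oct 31, 1795 (1484 left).
−365 (one year) → Oct 31, 1794 (1119 left).
−365 (one year) → Oct 31, 1793 (754 left).
−365 (one year) → Oct 31, 1792 (389 left).
−31 → Sep 30, 1792 (end of Sep, 30 days; 358 left).
−30 → Aug 31, 1792 (end of Aug, 31 days; 328 left).
−31 → Jul 31, 1792 (end of Jul, 31 days; 297 left).
−31 → Jun 30, 1792 (end of Jun, 30 days; 266 left).
−30 → May 31, 1792 (end of May, 31 days; 236 left).
−31 → Apr 30, 1792 (end of Apr, 30 days; 205 left).
−30 → Mar 31, 1792 (end of Mar, 31 days; 175 left).
−31 → Feb 29, 1792 (end of Feb, 29 days; 144 left).
−29 → Jan 31, 1792 (end of Jan, 31 days; 115 left).
−31 → Dec 31, 1791 (end of Dec, 31 days; 84 left).
−31 → Nov 30, 1791 (end of Nov, 30 days; 53 left).
−30 → Oct 31, 1791 (end of Oct, 31 days; 23 left).
−23 → Oct 8, 1791.

October 8, 1791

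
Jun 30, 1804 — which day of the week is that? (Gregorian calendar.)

January 1, 1804 is a Sunday.
Jan 1, 1804 → Feb 1, 1804: 31 days (January has 31).
Feb 1, 1804 → Mar 1, 1804: 29 days (February has 29).
Mar 1, 1804 → Apr 1, 1804: 31 days (March has 31).
Apr 1, 1804 → May 1, 1804: 30 days (April has 30).
May 1, 1804 → Jun 1, 1804: 31 days (May has 31).
Jun 1, 1804 → Jun 30, 1804: 29 days.
Total: 181 days.
181 mod 7 = 6, so Sunday + 6 = Saturday.

Saturday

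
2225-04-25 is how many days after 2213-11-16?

4178

Nov 16, 2213 → Nov 16, 2214: 365 days.
Nov 16, 2214 → Nov 16, 2215: 365 days.
Nov 16, 2215 → Nov 16, 2216: 366 days (Feb 29, 2216 is in that span).
Nov 16, 2216 → Nov 16, 2217: 365 days.
Nov 16, 2217 → Nov 16, 2218: 365 days.
Nov 16, 2218 → Nov 16, 2219: 365 days.
Nov 16, 2219 → Nov 16, 2220: 366 days (Feb 29, 2220 is in that span).
Nov 16, 2220 → Nov 16, 2221: 365 days.
Nov 16, 2221 → Nov 16, 2222: 365 days.
Nov 16, 2222 → Nov 16, 2223: 365 days.
Nov 16, 2223 → Nov 16, 2224: 366 days (Feb 29, 2224 is in that span).
Nov 16, 2224 → Dec 16, 2224: 30 days (November has 30).
Dec 16, 2224 → Jan 16, 2225: 31 days (December has 31).
Jan 16, 2225 → Feb 16, 2225: 31 days (January has 31).
Feb 16, 2225 → Mar 16, 2225: 28 days (February has 28).
Mar 16, 2225 → Apr 16, 2225: 31 days (March has 31).
Apr 16, 2225 → Apr 25, 2225: 9 days.
Total: 4178 days.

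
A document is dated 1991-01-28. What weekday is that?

Doomsday rule: the anchor day for the 1900s is Wednesday. For year 91: 91÷12 = 7 r 7, and 7÷4 = 1, so 7+7+1 = 15.
Wednesday + 15 ≡ Thursday — that's 1991's doomsday.
In January the doomsday date is Jan 3 (1991 is not a leap year).
Jan 28 is 25 days after Jan 3; 25 mod 7 = 4, so Thursday + 4 = Monday.

Monday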